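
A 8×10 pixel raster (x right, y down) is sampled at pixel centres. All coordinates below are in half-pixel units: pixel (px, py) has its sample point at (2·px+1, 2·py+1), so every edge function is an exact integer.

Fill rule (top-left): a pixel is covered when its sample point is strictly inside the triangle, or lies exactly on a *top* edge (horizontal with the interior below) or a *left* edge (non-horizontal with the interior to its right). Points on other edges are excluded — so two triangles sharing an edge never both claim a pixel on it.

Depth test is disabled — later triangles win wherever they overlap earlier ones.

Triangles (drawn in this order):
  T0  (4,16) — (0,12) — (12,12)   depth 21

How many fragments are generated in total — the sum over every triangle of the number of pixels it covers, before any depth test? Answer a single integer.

T0:
  2·area = 48
  edge (4, 16)→(0, 12): d=(-4,-4) top-left  bias=+0
  edge (0, 12)→(12, 12): d=(12,0) top-left  bias=+0
  edge (12, 12)→(4, 16): d=(-8,4) right/bottom  bias=-1
    (0,6)@(1, 13): e=[0,12,36] → X  [on edge]
    (1,6)@(3, 13): e=[8,12,28] → X
    (2,6)@(5, 13): e=[16,12,20] → X
    (3,6)@(7, 13): e=[24,12,12] → X
    (4,6)@(9, 13): e=[32,12,4] → X
    (5,6)@(11, 13): e=[40,12,-4] → .
    (0,7)@(1, 15): e=[-8,36,20] → .
    (1,7)@(3, 15): e=[0,36,12] → X  [on edge]
    (3,7)@(7, 15): e=[16,36,-4] → .
    (4,7)@(9, 15): e=[24,36,-12] → .
    (1,8)@(3, 17): e=[-8,60,-4] → .
    (2,8)@(5, 17): e=[0,60,-12] → .  [on edge]
    (3,9)@(7, 19): e=[0,84,-36] → .  [on edge]
  covered (7 px):
    . . . . . . . .
    . . . . . . . .
    . . . . . . . .
    . . . . . . . .
    . . . . . . . .
    . . . . . . . .
    X X X X X . . .
    . X X . . . . .
    . . . . . . . .
    . . . . . . . .

Result: 7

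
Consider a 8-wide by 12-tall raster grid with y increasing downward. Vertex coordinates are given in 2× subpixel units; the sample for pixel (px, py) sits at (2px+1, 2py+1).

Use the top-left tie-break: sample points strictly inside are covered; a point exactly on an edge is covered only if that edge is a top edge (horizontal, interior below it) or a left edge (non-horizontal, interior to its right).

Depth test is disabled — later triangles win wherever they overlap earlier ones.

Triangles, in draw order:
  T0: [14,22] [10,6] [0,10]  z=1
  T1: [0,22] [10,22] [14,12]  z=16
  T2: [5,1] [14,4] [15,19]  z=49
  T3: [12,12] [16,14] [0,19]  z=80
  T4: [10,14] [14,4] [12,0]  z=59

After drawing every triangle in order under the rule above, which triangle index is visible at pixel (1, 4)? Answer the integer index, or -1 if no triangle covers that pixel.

T0:
  2·area = 176  (B↔C swapped to make it positive)
  edge (14, 22)→(0, 10): d=(-14,-12) top-left  bias=+0
  edge (0, 10)→(10, 6): d=(10,-4) top-left  bias=+0
  edge (10, 6)→(14, 22): d=(4,16) right/bottom  bias=-1
    (4,3)@(9, 7): e=[150,6,20] → #
    (5,3)@(11, 7): e=[174,14,-12] → ·
    (1,4)@(3, 9): e=[50,2,124] → #
    (2,4)@(5, 9): e=[74,10,92] → #
    (3,4)@(7, 9): e=[98,18,60] → #
    (5,4)@(11, 9): e=[146,34,-4] → ·
    (1,5)@(3, 11): e=[22,22,132] → #
    (5,5)@(11, 11): e=[118,54,4] → #
    (6,5)@(13, 11): e=[142,62,-28] → ·
    (1,6)@(3, 13): e=[-6,42,140] → ·
    (2,6)@(5, 13): e=[18,50,108] → #
    (6,6)@(13, 13): e=[114,82,-20] → ·
  covered (22 px):
    · · · · · · · ·
    · · · · · · · ·
    · · · · · · · ·
    · · · · # · · ·
    · # # # # · · ·
    · # # # # # · ·
    · · # # # # · ·
    · · · # # # · ·
    · · · · # # · ·
    · · · · · # # ·
    · · · · · · # ·
    · · · · · · · ·
T1:
  2·area = 100  (B↔C swapped to make it positive)
  edge (0, 22)→(14, 12): d=(14,-10) top-left  bias=+0
  edge (14, 12)→(10, 22): d=(-4,10) right/bottom  bias=-1
  edge (10, 22)→(0, 22): d=(-10,0) right/bottom  bias=-1
    (6,6)@(13, 13): e=[4,6,90] → #
    (7,6)@(15, 13): e=[24,-14,90] → ·
    (5,7)@(11, 15): e=[12,18,70] → #
    (6,7)@(13, 15): e=[32,-2,70] → ·
    (3,8)@(7, 17): e=[0,50,50] → #  [on edge]
    (4,8)@(9, 17): e=[20,30,50] → #
    (6,8)@(13, 17): e=[60,-10,50] → ·
    (2,9)@(5, 19): e=[8,62,30] → #
    (6,9)@(13, 19): e=[88,-18,30] → ·
    (1,10)@(3, 21): e=[16,74,10] → #
    (5,10)@(11, 21): e=[96,-6,10] → ·
    (1,11)@(3, 23): e=[44,66,-10] → ·
  covered (13 px):
    · · · · · · · ·
    · · · · · · · ·
    · · · · · · · ·
    · · · · · · · ·
    · · · · · · · ·
    · · · · · · · ·
    · · · · · · # ·
    · · · · · # · ·
    · · · # # # · ·
    · · # # # # · ·
    · # # # # · · ·
    · · · · · · · ·
T2:
  2·area = 132
  edge (5, 1)→(14, 4): d=(9,3) right/bottom  bias=-1
  edge (14, 4)→(15, 19): d=(1,15) right/bottom  bias=-1
  edge (15, 19)→(5, 1): d=(-10,-18) top-left  bias=+0
    (2,0)@(5, 1): e=[0,132,0] → ·  [on edge]
    (3,1)@(7, 3): e=[12,104,16] → #
    (4,1)@(9, 3): e=[6,74,52] → #
    (5,1)@(11, 3): e=[0,44,88] → ·  [on edge]
    (3,2)@(7, 5): e=[30,106,-4] → ·
    (4,2)@(9, 5): e=[24,76,32] → #
    (5,2)@(11, 5): e=[18,46,68] → #
    (6,2)@(13, 5): e=[12,16,104] → #
    (7,2)@(15, 5): e=[6,-14,140] → ·
    (4,3)@(9, 7): e=[42,78,12] → #
    (7,3)@(15, 7): e=[24,-12,120] → ·
    (4,4)@(9, 9): e=[60,80,-8] → ·
    (7,9)@(15, 19): e=[132,0,0] → ·  [on edge]
  covered (14 px):
    · · · · · · · ·
    · · · # # · · ·
    · · · · # # # ·
    · · · · # # # ·
    · · · · · # # ·
    · · · · · # # ·
    · · · · · · # ·
    · · · · · · # ·
    · · · · · · · ·
    · · · · · · · ·
    · · · · · · · ·
    · · · · · · · ·
T3:
  2·area = 52
  edge (12, 12)→(16, 14): d=(4,2) right/bottom  bias=-1
  edge (16, 14)→(0, 19): d=(-16,5) right/bottom  bias=-1
  edge (0, 19)→(12, 12): d=(12,-7) top-left  bias=+0
    (5,6)@(11, 13): e=[6,41,5] → #
    (6,6)@(13, 13): e=[2,31,19] → #
    (7,6)@(15, 13): e=[-2,21,33] → ·
    (3,7)@(7, 15): e=[22,29,1] → #
    (4,7)@(9, 15): e=[18,19,15] → #
    (6,7)@(13, 15): e=[10,-1,43] → ·
    (2,8)@(5, 17): e=[34,7,11] → #
    (3,8)@(7, 17): e=[30,-3,25] → ·
    (4,8)@(9, 17): e=[26,-13,39] → ·
    (5,8)@(11, 17): e=[22,-23,53] → ·
    (2,9)@(5, 19): e=[42,-25,35] → ·
  covered (6 px):
    · · · · · · · ·
    · · · · · · · ·
    · · · · · · · ·
    · · · · · · · ·
    · · · · · · · ·
    · · · · · · · ·
    · · · · · # # ·
    · · · # # # · ·
    · · # · · · · ·
    · · · · · · · ·
    · · · · · · · ·
    · · · · · · · ·
T4:
  2·area = 36  (B↔C swapped to make it positive)
  edge (10, 14)→(12, 0): d=(2,-14) top-left  bias=+0
  edge (12, 0)→(14, 4): d=(2,4) right/bottom  bias=-1
  edge (14, 4)→(10, 14): d=(-4,10) right/bottom  bias=-1
    (6,1)@(13, 3): e=[20,2,14] → #
    (7,1)@(15, 3): e=[48,-6,-6] → ·
    (6,2)@(13, 5): e=[24,6,6] → #
    (7,2)@(15, 5): e=[52,-2,-14] → ·
    (5,3)@(11, 7): e=[0,18,18] → #  [on edge]
    (6,3)@(13, 7): e=[28,10,-2] → ·
    (5,4)@(11, 9): e=[4,22,10] → #
    (6,4)@(13, 9): e=[32,14,-10] → ·
    (5,5)@(11, 11): e=[8,26,2] → #
    (6,5)@(13, 11): e=[36,18,-18] → ·
    (5,6)@(11, 13): e=[12,30,-6] → ·
    (4,10)@(9, 21): e=[0,54,-18] → ·  [on edge]
  covered (5 px):
    · · · · · · · ·
    · · · · · · # ·
    · · · · · · # ·
    · · · · · # · ·
    · · · · · # · ·
    · · · · · # · ·
    · · · · · · · ·
    · · · · · · · ·
    · · · · · · · ·
    · · · · · · · ·
    · · · · · · · ·
    · · · · · · · ·

Z-buffer (winner per pixel, '.' = empty):
  . . . . . . . .
  . . . 2 2 . 4 .
  . . . . 2 2 4 .
  . . . . 2 4 2 .
  . 0 0 0 0 4 2 .
  . 0 0 0 0 4 2 .
  . . 0 0 0 3 3 .
  . . . 3 3 3 2 .
  . . 3 1 1 1 . .
  . . 1 1 1 1 0 .
  . 1 1 1 1 . 0 .
  . . . . . . . .

Answer: 0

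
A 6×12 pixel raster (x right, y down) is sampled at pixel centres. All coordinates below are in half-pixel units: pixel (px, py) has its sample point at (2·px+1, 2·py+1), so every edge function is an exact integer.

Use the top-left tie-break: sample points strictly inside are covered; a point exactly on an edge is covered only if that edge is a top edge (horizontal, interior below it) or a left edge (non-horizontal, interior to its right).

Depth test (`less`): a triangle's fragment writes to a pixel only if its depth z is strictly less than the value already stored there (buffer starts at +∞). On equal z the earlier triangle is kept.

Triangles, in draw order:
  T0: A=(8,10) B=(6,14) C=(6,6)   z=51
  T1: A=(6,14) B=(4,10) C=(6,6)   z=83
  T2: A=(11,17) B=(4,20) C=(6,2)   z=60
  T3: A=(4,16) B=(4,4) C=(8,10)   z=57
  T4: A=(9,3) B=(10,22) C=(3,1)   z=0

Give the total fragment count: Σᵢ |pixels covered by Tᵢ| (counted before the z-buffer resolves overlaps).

T0:
  2·area = 16
  edge (8, 10)→(6, 14): d=(-2,4) right/bottom  bias=-1
  edge (6, 14)→(6, 6): d=(0,-8) top-left  bias=+0
  edge (6, 6)→(8, 10): d=(2,4) right/bottom  bias=-1
    (3,4)@(7, 9): e=[6,8,2] → █
    (4,4)@(9, 9): e=[-2,24,-6] → ·
    (3,5)@(7, 11): e=[2,8,6] → █
    (4,5)@(9, 11): e=[-6,24,-2] → ·
    (3,6)@(7, 13): e=[-2,8,10] → ·
  covered (2 px):
    · · · · · ·
    · · · · · ·
    · · · · · ·
    · · · · · ·
    · · · █ · ·
    · · · █ · ·
    · · · · · ·
    · · · · · ·
    · · · · · ·
    · · · · · ·
    · · · · · ·
    · · · · · ·
T1:
  2·area = 16
  edge (6, 14)→(4, 10): d=(-2,-4) top-left  bias=+0
  edge (4, 10)→(6, 6): d=(2,-4) top-left  bias=+0
  edge (6, 6)→(6, 14): d=(0,8) right/bottom  bias=-1
    (2,4)@(5, 9): e=[6,2,8] → █
    (3,4)@(7, 9): e=[14,10,-8] → ·
    (2,5)@(5, 11): e=[2,6,8] → █
    (3,5)@(7, 11): e=[10,14,-8] → ·
    (2,6)@(5, 13): e=[-2,10,8] → ·
  covered (2 px):
    · · · · · ·
    · · · · · ·
    · · · · · ·
    · · · · · ·
    · · █ · · ·
    · · █ · · ·
    · · · · · ·
    · · · · · ·
    · · · · · ·
    · · · · · ·
    · · · · · ·
    · · · · · ·
T2:
  2·area = 120
  edge (11, 17)→(4, 20): d=(-7,3) right/bottom  bias=-1
  edge (4, 20)→(6, 2): d=(2,-18) top-left  bias=+0
  edge (6, 2)→(11, 17): d=(5,15) right/bottom  bias=-1
    (3,2)@(7, 5): e=[96,24,0] → ·  [on edge]
    (3,3)@(7, 7): e=[82,28,10] → █
    (4,3)@(9, 7): e=[76,64,-20] → ·
    (3,4)@(7, 9): e=[68,32,20] → █
    (4,4)@(9, 9): e=[62,68,-10] → ·
    (2,5)@(5, 11): e=[60,0,60] → █  [on edge]
    (4,5)@(9, 11): e=[48,72,0] → ·  [on edge]
    (2,6)@(5, 13): e=[46,4,70] → █
    (4,6)@(9, 13): e=[34,76,10] → █
    (5,6)@(11, 13): e=[28,112,-20] → ·
    (2,7)@(5, 15): e=[32,8,80] → █
    (5,7)@(11, 15): e=[14,116,-10] → ·
    (5,8)@(11, 17): e=[0,120,0] → ·  [on edge]
  covered (14 px):
    · · · · · ·
    · · · · · ·
    · · · · · ·
    · · · █ · ·
    · · · █ · ·
    · · █ █ · ·
    · · █ █ █ ·
    · · █ █ █ ·
    · · █ █ █ ·
    · · █ · · ·
    · · · · · ·
    · · · · · ·
T3:
  2·area = 48
  edge (4, 16)→(4, 4): d=(0,-12) top-left  bias=+0
  edge (4, 4)→(8, 10): d=(4,6) right/bottom  bias=-1
  edge (8, 10)→(4, 16): d=(-4,6) right/bottom  bias=-1
    (2,3)@(5, 7): e=[12,6,30] → █
    (3,3)@(7, 7): e=[36,-6,18] → ·
    (2,4)@(5, 9): e=[12,14,22] → █
    (3,4)@(7, 9): e=[36,2,10] → █
    (4,4)@(9, 9): e=[60,-10,-2] → ·
    (2,5)@(5, 11): e=[12,22,14] → █
    (4,5)@(9, 11): e=[60,-2,-10] → ·
    (2,6)@(5, 13): e=[12,30,6] → █
    (3,6)@(7, 13): e=[36,18,-6] → ·
    (2,7)@(5, 15): e=[12,38,-2] → ·
  covered (6 px):
    · · · · · ·
    · · · · · ·
    · · · · · ·
    · · █ · · ·
    · · █ █ · ·
    · · █ █ · ·
    · · █ · · ·
    · · · · · ·
    · · · · · ·
    · · · · · ·
    · · · · · ·
    · · · · · ·
T4:
  2·area = 112
  edge (9, 3)→(10, 22): d=(1,19) right/bottom  bias=-1
  edge (10, 22)→(3, 1): d=(-7,-21) top-left  bias=+0
  edge (3, 1)→(9, 3): d=(6,2) right/bottom  bias=-1
    (1,0)@(3, 1): e=[112,0,0] → ·  [on edge]
    (2,1)@(5, 3): e=[76,28,8] → █
    (3,1)@(7, 3): e=[38,70,4] → █
    (4,1)@(9, 3): e=[0,112,0] → ·  [on edge]
    (2,2)@(5, 5): e=[78,14,20] → █
    (4,2)@(9, 5): e=[2,98,12] → █
    (5,2)@(11, 5): e=[-36,140,8] → ·
    (2,3)@(5, 7): e=[80,0,32] → █  [on edge]
    (5,3)@(11, 7): e=[-34,126,20] → ·
    (2,4)@(5, 9): e=[82,-14,44] → ·
    (3,4)@(7, 9): e=[44,28,40] → █
    (5,4)@(11, 9): e=[-32,112,32] → ·
    (3,6)@(7, 13): e=[48,0,64] → █  [on edge]
    (4,9)@(9, 19): e=[16,0,96] → █  [on edge]
  covered (17 px):
    · · · · · ·
    · · █ █ · ·
    · · █ █ █ ·
    · · █ █ █ ·
    · · · █ █ ·
    · · · █ █ ·
    · · · █ █ ·
    · · · · █ ·
    · · · · █ ·
    · · · · █ ·
    · · · · · ·
    · · · · · ·

Final: 41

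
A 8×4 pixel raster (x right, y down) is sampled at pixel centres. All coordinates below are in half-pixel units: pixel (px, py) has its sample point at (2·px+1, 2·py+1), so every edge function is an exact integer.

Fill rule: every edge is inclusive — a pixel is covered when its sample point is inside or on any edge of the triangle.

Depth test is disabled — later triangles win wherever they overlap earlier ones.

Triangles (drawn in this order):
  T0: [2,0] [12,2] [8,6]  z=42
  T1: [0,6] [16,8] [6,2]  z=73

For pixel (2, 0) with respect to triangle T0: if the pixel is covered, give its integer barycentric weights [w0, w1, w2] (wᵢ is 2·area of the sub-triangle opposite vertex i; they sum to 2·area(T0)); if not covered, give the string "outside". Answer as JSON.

T0:
  2·area = 48
  edge (2, 0)→(12, 2): d=(10,2) inclusive
  edge (12, 2)→(8, 6): d=(-4,4) inclusive
  edge (8, 6)→(2, 0): d=(-6,-6) inclusive
    (1,0)@(3, 1): e=[8,40,0] → #  [on edge]
    (2,0)@(5, 1): e=[4,32,12] → #
    (3,0)@(7, 1): e=[0,24,24] → #  [on edge]
    (4,0)@(9, 1): e=[-4,16,36] → ·
    (6,0)@(13, 1): e=[-12,0,60] → ·  [on edge]
    (1,1)@(3, 3): e=[28,32,-12] → ·
    (2,1)@(5, 3): e=[24,24,0] → #  [on edge]
    (4,1)@(9, 3): e=[16,8,24] → #
    (5,1)@(11, 3): e=[12,0,36] → #  [on edge]
    (6,1)@(13, 3): e=[8,-8,48] → ·
    (2,2)@(5, 5): e=[44,16,-12] → ·
    (3,2)@(7, 5): e=[40,8,0] → #  [on edge]
    (4,2)@(9, 5): e=[36,0,12] → #  [on edge]
    (3,3)@(7, 7): e=[60,0,-12] → ·  [on edge]
    (4,3)@(9, 7): e=[56,-8,0] → ·  [on edge]
  covered (9 px):
    · # # # · · · ·
    · · # # # # · ·
    · · · # # · · ·
    · · · · · · · ·
T1:
  2·area = 76  (B↔C swapped to make it positive)
  edge (0, 6)→(6, 2): d=(6,-4) inclusive
  edge (6, 2)→(16, 8): d=(10,6) inclusive
  edge (16, 8)→(0, 6): d=(-16,-2) inclusive
    (2,1)@(5, 3): e=[2,16,58] → #
    (3,1)@(7, 3): e=[10,4,62] → #
    (4,1)@(9, 3): e=[18,-8,66] → ·
    (1,2)@(3, 5): e=[6,48,22] → #
    (4,2)@(9, 5): e=[30,12,34] → #
    (5,2)@(11, 5): e=[38,0,38] → #  [on edge]
    (6,2)@(13, 5): e=[46,-12,42] → ·
    (1,3)@(3, 7): e=[18,68,-10] → ·
    (2,3)@(5, 7): e=[26,56,-6] → ·
    (3,3)@(7, 7): e=[34,44,-2] → ·
    (4,3)@(9, 7): e=[42,32,2] → #
    (6,3)@(13, 7): e=[58,8,10] → #
  covered (10 px):
    · · · · · · · ·
    · · # # · · · ·
    · # # # # # · ·
    · · · · # # # ·

Final: [32,12,4]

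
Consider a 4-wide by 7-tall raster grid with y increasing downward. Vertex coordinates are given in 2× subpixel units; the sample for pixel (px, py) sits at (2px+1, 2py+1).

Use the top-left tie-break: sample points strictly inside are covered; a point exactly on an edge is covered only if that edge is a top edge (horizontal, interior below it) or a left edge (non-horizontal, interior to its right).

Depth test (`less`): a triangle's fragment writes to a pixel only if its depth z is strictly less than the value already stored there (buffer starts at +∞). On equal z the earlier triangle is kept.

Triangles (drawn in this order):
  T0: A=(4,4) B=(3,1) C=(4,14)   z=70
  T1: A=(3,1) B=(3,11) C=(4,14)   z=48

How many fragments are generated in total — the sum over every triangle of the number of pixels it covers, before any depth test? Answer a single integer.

T0:
  2·area = 10  (B↔C swapped to make it positive)
  edge (4, 4)→(4, 14): d=(0,10) right/bottom  bias=-1
  edge (4, 14)→(3, 1): d=(-1,-13) top-left  bias=+0
  edge (3, 1)→(4, 4): d=(1,3) right/bottom  bias=-1
    (1,0)@(3, 1): e=[10,0,0] → ·  [on edge]
    (2,3)@(5, 7): e=[-10,20,0] → ·  [on edge]
    (3,6)@(7, 13): e=[-30,40,0] → ·  [on edge]
  covered (0 px):
    · · · ·
    · · · ·
    · · · ·
    · · · ·
    · · · ·
    · · · ·
    · · · ·
T1:
  2·area = 10  (B↔C swapped to make it positive)
  edge (3, 1)→(4, 14): d=(1,13) right/bottom  bias=-1
  edge (4, 14)→(3, 11): d=(-1,-3) top-left  bias=+0
  edge (3, 11)→(3, 1): d=(0,-10) top-left  bias=+0
    (1,0)@(3, 1): e=[0,10,0] → ·  [on edge]
    (1,1)@(3, 3): e=[2,8,0] → █  [on edge]
    (2,1)@(5, 3): e=[-24,14,20] → ·
    (0,2)@(1, 5): e=[30,0,-20] → ·  [on edge]
    (1,2)@(3, 5): e=[4,6,0] → █  [on edge]
    (2,2)@(5, 5): e=[-22,12,20] → ·
    (1,3)@(3, 7): e=[6,4,0] → █  [on edge]
    (2,3)@(5, 7): e=[-20,10,20] → ·
    (1,4)@(3, 9): e=[8,2,0] → █  [on edge]
    (2,4)@(5, 9): e=[-18,8,20] → ·
    (1,5)@(3, 11): e=[10,0,0] → █  [on edge]
    (2,5)@(5, 11): e=[-16,6,20] → ·
    (1,6)@(3, 13): e=[12,-2,0] → ·  [on edge]
  covered (5 px):
    · · · ·
    · █ · ·
    · █ · ·
    · █ · ·
    · █ · ·
    · █ · ·
    · · · ·

Final: 5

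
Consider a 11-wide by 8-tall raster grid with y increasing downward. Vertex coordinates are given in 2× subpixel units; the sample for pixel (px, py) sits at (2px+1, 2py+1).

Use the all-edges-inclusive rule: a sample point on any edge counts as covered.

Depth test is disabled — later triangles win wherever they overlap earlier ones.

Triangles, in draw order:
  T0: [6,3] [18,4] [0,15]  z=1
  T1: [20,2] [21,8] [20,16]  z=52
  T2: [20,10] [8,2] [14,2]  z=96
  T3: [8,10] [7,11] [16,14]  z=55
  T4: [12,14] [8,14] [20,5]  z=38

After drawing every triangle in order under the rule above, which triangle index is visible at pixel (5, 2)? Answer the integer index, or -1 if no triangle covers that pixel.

T0:
  2·area = 150
  edge (6, 3)→(18, 4): d=(12,1) inclusive
  edge (18, 4)→(0, 15): d=(-18,11) inclusive
  edge (0, 15)→(6, 3): d=(6,-12) inclusive
    (3,0)@(7, 1): e=[-25,175,0] → .  [on edge]
    (2,2)@(5, 5): e=[25,125,0] → X  [on edge]
    (3,2)@(7, 5): e=[23,103,24] → X
    (4,2)@(9, 5): e=[21,81,48] → X
    (5,2)@(11, 5): e=[19,59,72] → X
    (6,2)@(13, 5): e=[17,37,96] → X
    (7,2)@(15, 5): e=[15,15,120] → X
    (8,2)@(17, 5): e=[13,-7,144] → .
    (2,3)@(5, 7): e=[49,89,12] → X
    (7,3)@(15, 7): e=[39,-21,132] → .
    (1,4)@(3, 9): e=[75,75,0] → X  [on edge]
    (5,4)@(11, 9): e=[67,-13,96] → .
    (0,6)@(1, 13): e=[125,25,0] → X  [on edge]
  covered (19 px):
    . . . . . . . . . . .
    . . . . . . . . . . .
    . . X X X X X X . . .
    . . X X X X X . . . .
    . X X X X . . . . . .
    . X X . . . . . . . .
    X X . . . . . . . . .
    . . . . . . . . . . .
T1:
  2·area = 14
  edge (20, 2)→(21, 8): d=(1,6) inclusive
  edge (21, 8)→(20, 16): d=(-1,8) inclusive
  edge (20, 16)→(20, 2): d=(0,-14) inclusive
  covered (0 px):
    . . . . . . . . . . .
    . . . . . . . . . . .
    . . . . . . . . . . .
    . . . . . . . . . . .
    . . . . . . . . . . .
    . . . . . . . . . . .
    . . . . . . . . . . .
    . . . . . . . . . . .
T2:
  2·area = 48
  edge (20, 10)→(8, 2): d=(-12,-8) inclusive
  edge (8, 2)→(14, 2): d=(6,0) inclusive
  edge (14, 2)→(20, 10): d=(6,8) inclusive
    (5,1)@(11, 3): e=[12,6,30] → X
    (6,1)@(13, 3): e=[28,6,14] → X
    (7,1)@(15, 3): e=[44,6,-2] → .
    (5,2)@(11, 5): e=[-12,18,42] → .
    (6,2)@(13, 5): e=[4,18,26] → X
    (7,2)@(15, 5): e=[20,18,10] → X
    (8,2)@(17, 5): e=[36,18,-6] → .
    (6,3)@(13, 7): e=[-20,30,38] → .
    (7,3)@(15, 7): e=[-4,30,22] → .
    (8,3)@(17, 7): e=[12,30,6] → X
    (9,3)@(19, 7): e=[28,30,-10] → .
    (8,4)@(17, 9): e=[-12,42,18] → .
  covered (6 px):
    . . . . . . . . . . .
    . . . . . X X . . . .
    . . . . . . X X . . .
    . . . . . . . . X . .
    . . . . . . . . . X .
    . . . . . . . . . . .
    . . . . . . . . . . .
    . . . . . . . . . . .
T3:
  2·area = 12  (B↔C swapped to make it positive)
  edge (8, 10)→(16, 14): d=(8,4) inclusive
  edge (16, 14)→(7, 11): d=(-9,-3) inclusive
  edge (7, 11)→(8, 10): d=(1,-1) inclusive
    (8,0)@(17, 1): e=[-108,120,0] → .  [on edge]
    (7,1)@(15, 3): e=[-84,96,0] → .  [on edge]
    (6,2)@(13, 5): e=[-60,72,0] → .  [on edge]
    (5,3)@(11, 7): e=[-36,48,0] → .  [on edge]
    (0,4)@(1, 9): e=[20,0,-8] → .  [on edge]
    (4,4)@(9, 9): e=[-12,24,0] → .  [on edge]
    (3,5)@(7, 11): e=[12,0,0] → X  [on edge]
    (4,5)@(9, 11): e=[4,6,2] → X
    (5,5)@(11, 11): e=[-4,12,4] → .
    (2,6)@(5, 13): e=[36,-24,0] → .  [on edge]
    (3,6)@(7, 13): e=[28,-18,2] → .
    (4,6)@(9, 13): e=[20,-12,4] → .
    (6,6)@(13, 13): e=[4,0,8] → X  [on edge]
    (1,7)@(3, 15): e=[60,-48,0] → .  [on edge]
    (9,7)@(19, 15): e=[-4,0,16] → .  [on edge]
  covered (3 px):
    . . . . . . . . . . .
    . . . . . . . . . . .
    . . . . . . . . . . .
    . . . . . . . . . . .
    . . . . . . . . . . .
    . . . X X . . . . . .
    . . . . . . X . . . .
    . . . . . . . . . . .
T4:
  2·area = 36
  edge (12, 14)→(8, 14): d=(-4,0) inclusive
  edge (8, 14)→(20, 5): d=(12,-9) inclusive
  edge (20, 5)→(12, 14): d=(-8,9) inclusive
    (7,4)@(15, 9): e=[20,3,13] → X
    (8,4)@(17, 9): e=[20,21,-5] → .
    (6,5)@(13, 11): e=[12,9,15] → X
    (7,5)@(15, 11): e=[12,27,-3] → .
    (5,6)@(11, 13): e=[4,15,17] → X
    (6,6)@(13, 13): e=[4,33,-1] → .
    (5,7)@(11, 15): e=[-4,39,1] → .
  covered (3 px):
    . . . . . . . . . . .
    . . . . . . . . . . .
    . . . . . . . . . . .
    . . . . . . . . . . .
    . . . . . . . X . . .
    . . . . . . X . . . .
    . . . . . X . . . . .
    . . . . . . . . . . .

Z-buffer (winner per pixel, '.' = empty):
  . . . . . . . . . . .
  . . . . . 2 2 . . . .
  . . 0 0 0 0 2 2 . . .
  . . 0 0 0 0 0 . 2 . .
  . 0 0 0 0 . . 4 . 2 .
  . 0 0 3 3 . 4 . . . .
  0 0 . . . 4 3 . . . .
  . . . . . . . . . . .

Answer: 0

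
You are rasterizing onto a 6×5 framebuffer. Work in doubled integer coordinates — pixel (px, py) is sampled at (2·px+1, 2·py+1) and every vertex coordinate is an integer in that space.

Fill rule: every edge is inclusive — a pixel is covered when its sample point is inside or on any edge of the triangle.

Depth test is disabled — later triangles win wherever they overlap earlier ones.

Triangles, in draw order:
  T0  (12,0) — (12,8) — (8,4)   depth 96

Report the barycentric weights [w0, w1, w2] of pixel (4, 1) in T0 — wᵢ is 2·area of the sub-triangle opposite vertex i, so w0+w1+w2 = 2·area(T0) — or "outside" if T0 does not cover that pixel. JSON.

T0:
  2·area = 32
  edge (12, 0)→(12, 8): d=(0,8) inclusive
  edge (12, 8)→(8, 4): d=(-4,-4) inclusive
  edge (8, 4)→(12, 0): d=(4,-4) inclusive
    (2,0)@(5, 1): e=[56,0,-24] → .  [on edge]
    (5,0)@(11, 1): e=[8,24,0] → X  [on edge]
    (3,1)@(7, 3): e=[40,0,-8] → .  [on edge]
    (4,1)@(9, 3): e=[24,8,0] → X  [on edge]
    (3,2)@(7, 5): e=[40,-8,0] → .  [on edge]
    (4,2)@(9, 5): e=[24,0,8] → X  [on edge]
    (2,3)@(5, 7): e=[56,-24,0] → .  [on edge]
    (4,3)@(9, 7): e=[24,-8,16] → .
    (5,3)@(11, 7): e=[8,0,24] → X  [on edge]
    (1,4)@(3, 9): e=[72,-40,0] → .  [on edge]
    (5,4)@(11, 9): e=[8,-8,32] → .
  covered (6 px):
    . . . . . X
    . . . . X X
    . . . . X X
    . . . . . X
    . . . . . .

Result: [8,0,24]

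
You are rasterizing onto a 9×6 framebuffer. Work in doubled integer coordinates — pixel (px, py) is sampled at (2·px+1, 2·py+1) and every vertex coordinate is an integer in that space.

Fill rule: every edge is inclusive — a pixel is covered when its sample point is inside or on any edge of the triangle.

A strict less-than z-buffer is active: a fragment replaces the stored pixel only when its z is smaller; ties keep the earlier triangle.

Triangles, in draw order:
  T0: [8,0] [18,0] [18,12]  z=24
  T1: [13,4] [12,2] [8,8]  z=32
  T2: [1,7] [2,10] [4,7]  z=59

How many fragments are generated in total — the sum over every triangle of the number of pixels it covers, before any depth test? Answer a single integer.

T0:
  2·area = 120
  edge (8, 0)→(18, 0): d=(10,0) inclusive
  edge (18, 0)→(18, 12): d=(0,12) inclusive
  edge (18, 12)→(8, 0): d=(-10,-12) inclusive
    (4,0)@(9, 1): e=[10,108,2] → █
    (5,0)@(11, 1): e=[10,84,26] → █
    (6,0)@(13, 1): e=[10,60,50] → █
    (7,0)@(15, 1): e=[10,36,74] → █
    (8,0)@(17, 1): e=[10,12,98] → █
    (4,1)@(9, 3): e=[30,108,-18] → ·
    (5,1)@(11, 3): e=[30,84,6] → █
    (5,2)@(11, 5): e=[50,84,-14] → ·
    (6,2)@(13, 5): e=[50,60,10] → █
    (6,3)@(13, 7): e=[70,60,-10] → ·
    (7,3)@(15, 7): e=[70,36,14] → █
    (7,4)@(15, 9): e=[90,36,-6] → ·
  covered (15 px):
    · · · · █ █ █ █ █
    · · · · · █ █ █ █
    · · · · · · █ █ █
    · · · · · · · █ █
    · · · · · · · · █
    · · · · · · · · ·
T1:
  2·area = 14  (B↔C swapped to make it positive)
  edge (13, 4)→(8, 8): d=(-5,4) inclusive
  edge (8, 8)→(12, 2): d=(4,-6) inclusive
  edge (12, 2)→(13, 4): d=(1,2) inclusive
    (5,2)@(11, 5): e=[3,6,5] → █
    (6,2)@(13, 5): e=[-5,18,1] → ·
    (4,3)@(9, 7): e=[1,2,11] → █
    (5,3)@(11, 7): e=[-7,14,7] → ·
    (4,4)@(9, 9): e=[-9,10,13] → ·
  covered (2 px):
    · · · · · · · · ·
    · · · · · · · · ·
    · · · · · █ · · ·
    · · · · █ · · · ·
    · · · · · · · · ·
    · · · · · · · · ·
T2:
  2·area = 9  (B↔C swapped to make it positive)
  edge (1, 7)→(4, 7): d=(3,0) inclusive
  edge (4, 7)→(2, 10): d=(-2,3) inclusive
  edge (2, 10)→(1, 7): d=(-1,-3) inclusive
    (0,3)@(1, 7): e=[0,9,0] → █  [on edge]
    (1,3)@(3, 7): e=[0,3,6] → █  [on edge]
    (2,3)@(5, 7): e=[0,-3,12] → ·  [on edge]
    (3,3)@(7, 7): e=[0,-9,18] → ·  [on edge]
    (4,3)@(9, 7): e=[0,-15,24] → ·  [on edge]
    (5,3)@(11, 7): e=[0,-21,30] → ·  [on edge]
    (6,3)@(13, 7): e=[0,-27,36] → ·  [on edge]
    (7,3)@(15, 7): e=[0,-33,42] → ·  [on edge]
    (8,3)@(17, 7): e=[0,-39,48] → ·  [on edge]
    (0,4)@(1, 9): e=[6,5,-2] → ·
    (1,4)@(3, 9): e=[6,-1,4] → ·
  covered (2 px):
    · · · · · · · · ·
    · · · · · · · · ·
    · · · · · · · · ·
    █ █ · · · · · · ·
    · · · · · · · · ·
    · · · · · · · · ·

Answer: 19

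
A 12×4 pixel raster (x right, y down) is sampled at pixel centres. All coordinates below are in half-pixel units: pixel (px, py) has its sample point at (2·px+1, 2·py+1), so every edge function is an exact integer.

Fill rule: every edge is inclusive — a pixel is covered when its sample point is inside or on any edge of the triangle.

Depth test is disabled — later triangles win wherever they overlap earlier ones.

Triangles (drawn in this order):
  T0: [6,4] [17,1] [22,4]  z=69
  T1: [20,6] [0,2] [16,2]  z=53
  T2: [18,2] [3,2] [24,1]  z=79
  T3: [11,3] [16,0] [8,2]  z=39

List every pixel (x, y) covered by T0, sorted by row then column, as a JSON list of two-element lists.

T0:
  2·area = 48
  edge (6, 4)→(17, 1): d=(11,-3) inclusive
  edge (17, 1)→(22, 4): d=(5,3) inclusive
  edge (22, 4)→(6, 4): d=(-16,0) inclusive
    (8,0)@(17, 1): e=[0,0,48] → X  [on edge]
    (9,0)@(19, 1): e=[6,-6,48] → .
    (5,1)@(11, 3): e=[4,28,16] → X
    (6,1)@(13, 3): e=[10,22,16] → X
    (7,1)@(15, 3): e=[16,16,16] → X
    (9,1)@(19, 3): e=[28,4,16] → X
    (10,1)@(21, 3): e=[34,-2,16] → .
    (5,2)@(11, 5): e=[26,38,-16] → .
    (6,2)@(13, 5): e=[32,32,-16] → .
    (7,2)@(15, 5): e=[38,26,-16] → .
    (8,2)@(17, 5): e=[44,20,-16] → .
    (9,2)@(19, 5): e=[50,14,-16] → .
  covered (6 px):
    . . . . . . . . X . . .
    . . . . . X X X X X . .
    . . . . . . . . . . . .
    . . . . . . . . . . . .
T1:
  2·area = 64
  edge (20, 6)→(0, 2): d=(-20,-4) inclusive
  edge (0, 2)→(16, 2): d=(16,0) inclusive
  edge (16, 2)→(20, 6): d=(4,4) inclusive
    (7,0)@(15, 1): e=[80,-16,0] → .  [on edge]
    (2,1)@(5, 3): e=[0,16,48] → X  [on edge]
    (3,1)@(7, 3): e=[8,16,40] → X
    (4,1)@(9, 3): e=[16,16,32] → X
    (5,1)@(11, 3): e=[24,16,24] → X
    (6,1)@(13, 3): e=[32,16,16] → X
    (7,1)@(15, 3): e=[40,16,8] → X
    (8,1)@(17, 3): e=[48,16,0] → X  [on edge]
    (9,1)@(19, 3): e=[56,16,-8] → .
    (2,2)@(5, 5): e=[-40,48,56] → .
    (3,2)@(7, 5): e=[-32,48,48] → .
    (4,2)@(9, 5): e=[-24,48,40] → .
    (7,2)@(15, 5): e=[0,48,16] → X  [on edge]
    (9,2)@(19, 5): e=[16,48,0] → X  [on edge]
    (10,3)@(21, 7): e=[-16,80,0] → .  [on edge]
  covered (10 px):
    . . . . . . . . . . . .
    . . X X X X X X X . . .
    . . . . . . . X X X . .
    . . . . . . . . . . . .
T2:
  2·area = 15
  edge (18, 2)→(3, 2): d=(-15,0) inclusive
  edge (3, 2)→(24, 1): d=(21,-1) inclusive
  edge (24, 1)→(18, 2): d=(-6,1) inclusive
  covered (0 px):
    . . . . . . . . . . . .
    . . . . . . . . . . . .
    . . . . . . . . . . . .
    . . . . . . . . . . . .
T3:
  2·area = 14  (B↔C swapped to make it positive)
  edge (11, 3)→(8, 2): d=(-3,-1) inclusive
  edge (8, 2)→(16, 0): d=(8,-2) inclusive
  edge (16, 0)→(11, 3): d=(-5,3) inclusive
    (2,0)@(5, 1): e=[0,-14,28] → .  [on edge]
    (6,0)@(13, 1): e=[8,2,4] → X
    (7,0)@(15, 1): e=[10,6,-2] → .
    (5,1)@(11, 3): e=[0,14,0] → X  [on edge]
    (6,1)@(13, 3): e=[2,18,-6] → .
    (5,2)@(11, 5): e=[-6,30,-10] → .
    (8,2)@(17, 5): e=[0,42,-28] → .  [on edge]
    (11,3)@(23, 7): e=[0,70,-56] → .  [on edge]
  covered (2 px):
    . . . . . . X . . . . .
    . . . . . X . . . . . .
    . . . . . . . . . . . .
    . . . . . . . . . . . .

Final: [[8,0],[5,1],[6,1],[7,1],[8,1],[9,1]]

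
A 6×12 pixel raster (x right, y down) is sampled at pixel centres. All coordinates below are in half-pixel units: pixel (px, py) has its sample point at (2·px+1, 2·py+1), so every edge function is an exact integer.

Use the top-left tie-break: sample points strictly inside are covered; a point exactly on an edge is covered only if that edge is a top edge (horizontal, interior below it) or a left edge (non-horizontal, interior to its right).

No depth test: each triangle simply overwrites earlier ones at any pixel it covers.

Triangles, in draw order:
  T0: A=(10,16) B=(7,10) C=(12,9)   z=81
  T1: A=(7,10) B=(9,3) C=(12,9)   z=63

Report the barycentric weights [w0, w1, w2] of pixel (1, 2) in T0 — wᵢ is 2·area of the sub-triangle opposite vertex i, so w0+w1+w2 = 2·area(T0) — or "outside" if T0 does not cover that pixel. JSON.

T0:
  2·area = 33
  edge (10, 16)→(7, 10): d=(-3,-6) top-left  bias=+0
  edge (7, 10)→(12, 9): d=(5,-1) top-left  bias=+0
  edge (12, 9)→(10, 16): d=(-2,7) right/bottom  bias=-1
    (4,5)@(9, 11): e=[9,7,17] → #
    (5,5)@(11, 11): e=[21,9,3] → #
    (4,6)@(9, 13): e=[3,17,13] → #
    (5,6)@(11, 13): e=[15,19,-1] → ·
    (4,7)@(9, 15): e=[-3,27,9] → ·
  covered (3 px):
    · · · · · ·
    · · · · · ·
    · · · · · ·
    · · · · · ·
    · · · · · ·
    · · · · # #
    · · · · # ·
    · · · · · ·
    · · · · · ·
    · · · · · ·
    · · · · · ·
    · · · · · ·
T1:
  2·area = 33
  edge (7, 10)→(9, 3): d=(2,-7) top-left  bias=+0
  edge (9, 3)→(12, 9): d=(3,6) right/bottom  bias=-1
  edge (12, 9)→(7, 10): d=(-5,1) right/bottom  bias=-1
    (4,1)@(9, 3): e=[0,0,33] → ·  [on edge]
    (4,2)@(9, 5): e=[4,6,23] → #
    (5,2)@(11, 5): e=[18,-6,21] → ·
    (4,3)@(9, 7): e=[8,12,13] → #
    (5,3)@(11, 7): e=[22,0,11] → ·  [on edge]
    (4,4)@(9, 9): e=[12,18,3] → #
    (5,4)@(11, 9): e=[26,6,1] → #
    (4,5)@(9, 11): e=[16,24,-7] → ·
    (5,5)@(11, 11): e=[30,12,-9] → ·
    (2,8)@(5, 17): e=[0,66,-33] → ·  [on edge]
  covered (4 px):
    · · · · · ·
    · · · · · ·
    · · · · # ·
    · · · · # ·
    · · · · # #
    · · · · · ·
    · · · · · ·
    · · · · · ·
    · · · · · ·
    · · · · · ·
    · · · · · ·
    · · · · · ·

Result: "outside"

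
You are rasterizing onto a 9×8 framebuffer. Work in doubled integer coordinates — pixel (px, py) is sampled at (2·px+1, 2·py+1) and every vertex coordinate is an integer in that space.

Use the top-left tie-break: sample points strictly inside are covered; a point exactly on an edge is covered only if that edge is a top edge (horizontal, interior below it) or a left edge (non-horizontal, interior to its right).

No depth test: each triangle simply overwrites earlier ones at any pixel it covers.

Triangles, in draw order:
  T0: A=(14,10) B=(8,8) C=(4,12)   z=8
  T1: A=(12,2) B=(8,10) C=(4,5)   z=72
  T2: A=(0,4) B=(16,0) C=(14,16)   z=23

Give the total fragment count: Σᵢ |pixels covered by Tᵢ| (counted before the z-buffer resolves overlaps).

T0:
  2·area = 32  (B↔C swapped to make it positive)
  edge (14, 10)→(4, 12): d=(-10,2) right/bottom  bias=-1
  edge (4, 12)→(8, 8): d=(4,-4) top-left  bias=+0
  edge (8, 8)→(14, 10): d=(6,2) right/bottom  bias=-1
    (7,0)@(15, 1): e=[88,0,-56] → .  [on edge]
    (6,1)@(13, 3): e=[72,0,-40] → .  [on edge]
    (5,2)@(11, 5): e=[56,0,-24] → .  [on edge]
    (2,3)@(5, 7): e=[48,-16,0] → .  [on edge]
    (4,3)@(9, 7): e=[40,0,-8] → .  [on edge]
    (3,4)@(7, 9): e=[24,0,8] → X  [on edge]
    (4,4)@(9, 9): e=[20,8,4] → X
    (5,4)@(11, 9): e=[16,16,0] → .  [on edge]
    (2,5)@(5, 11): e=[8,0,24] → X  [on edge]
    (4,5)@(9, 11): e=[0,16,16] → .  [on edge]
    (8,5)@(17, 11): e=[-16,48,0] → .  [on edge]
    (1,6)@(3, 13): e=[-8,0,40] → .  [on edge]
    (0,7)@(1, 15): e=[-24,0,56] → .  [on edge]
  covered (4 px):
    . . . . . . . . .
    . . . . . . . . .
    . . . . . . . . .
    . . . . . . . . .
    . . . X X . . . .
    . . X X . . . . .
    . . . . . . . . .
    . . . . . . . . .
T1:
  2·area = 52
  edge (12, 2)→(8, 10): d=(-4,8) right/bottom  bias=-1
  edge (8, 10)→(4, 5): d=(-4,-5) top-left  bias=+0
  edge (4, 5)→(12, 2): d=(8,-3) top-left  bias=+0
    (5,1)@(11, 3): e=[4,43,5] → X
    (6,1)@(13, 3): e=[-12,53,11] → .
    (2,2)@(5, 5): e=[44,5,3] → X
    (3,2)@(7, 5): e=[28,15,9] → X
    (4,2)@(9, 5): e=[12,25,15] → X
    (5,2)@(11, 5): e=[-4,35,21] → .
    (2,3)@(5, 7): e=[36,-3,19] → .
    (3,3)@(7, 7): e=[20,7,25] → X
    (5,3)@(11, 7): e=[-12,27,37] → .
    (3,4)@(7, 9): e=[12,-1,41] → .
    (4,4)@(9, 9): e=[-4,9,47] → .
  covered (6 px):
    . . . . . . . . .
    . . . . . X . . .
    . . X X X . . . .
    . . . X X . . . .
    . . . . . . . . .
    . . . . . . . . .
    . . . . . . . . .
    . . . . . . . . .
T2:
  2·area = 248
  edge (0, 4)→(16, 0): d=(16,-4) top-left  bias=+0
  edge (16, 0)→(14, 16): d=(-2,16) right/bottom  bias=-1
  edge (14, 16)→(0, 4): d=(-14,-12) top-left  bias=+0
    (6,0)@(13, 1): e=[4,46,198] → X
    (7,0)@(15, 1): e=[12,14,222] → X
    (8,0)@(17, 1): e=[20,-18,246] → .
    (2,1)@(5, 3): e=[4,170,74] → X
    (3,1)@(7, 3): e=[12,138,98] → X
    (4,1)@(9, 3): e=[20,106,122] → X
    (5,1)@(11, 3): e=[28,74,146] → X
    (8,1)@(17, 3): e=[52,-22,218] → .
    (1,2)@(3, 5): e=[28,198,22] → X
    (8,2)@(17, 5): e=[84,-26,190] → .
    (1,3)@(3, 7): e=[60,194,-6] → .
    (2,3)@(5, 7): e=[68,162,18] → X
  covered (31 px):
    . . . . . . X X .
    . . X X X X X X .
    . X X X X X X X .
    . . X X X X X X .
    . . . X X X X . .
    . . . . X X X . .
    . . . . . X X . .
    . . . . . . X . .

Final: 41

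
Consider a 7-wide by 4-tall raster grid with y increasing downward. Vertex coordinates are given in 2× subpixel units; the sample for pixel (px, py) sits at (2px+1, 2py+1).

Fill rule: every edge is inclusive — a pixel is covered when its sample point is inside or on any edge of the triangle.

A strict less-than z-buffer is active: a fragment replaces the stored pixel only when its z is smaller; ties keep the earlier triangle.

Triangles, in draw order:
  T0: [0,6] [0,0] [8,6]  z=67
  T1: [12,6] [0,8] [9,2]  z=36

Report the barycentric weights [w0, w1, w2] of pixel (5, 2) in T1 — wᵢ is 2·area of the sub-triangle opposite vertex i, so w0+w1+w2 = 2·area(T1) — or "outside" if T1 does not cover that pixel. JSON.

T0:
  2·area = 48
  edge (0, 6)→(0, 0): d=(0,-6) inclusive
  edge (0, 0)→(8, 6): d=(8,6) inclusive
  edge (8, 6)→(0, 6): d=(-8,0) inclusive
    (0,0)@(1, 1): e=[6,2,40] → X
    (1,0)@(3, 1): e=[18,-10,40] → .
    (0,1)@(1, 3): e=[6,18,24] → X
    (1,1)@(3, 3): e=[18,6,24] → X
    (2,1)@(5, 3): e=[30,-6,24] → .
    (0,2)@(1, 5): e=[6,34,8] → X
    (2,2)@(5, 5): e=[30,10,8] → X
    (3,2)@(7, 5): e=[42,-2,8] → .
    (0,3)@(1, 7): e=[6,50,-8] → .
    (1,3)@(3, 7): e=[18,38,-8] → .
    (2,3)@(5, 7): e=[30,26,-8] → .
  covered (6 px):
    X . . . . . .
    X X . . . . .
    X X X . . . .
    . . . . . . .
T1:
  2·area = 54
  edge (12, 6)→(0, 8): d=(-12,2) inclusive
  edge (0, 8)→(9, 2): d=(9,-6) inclusive
  edge (9, 2)→(12, 6): d=(3,4) inclusive
    (4,1)@(9, 3): e=[42,9,3] → X
    (5,1)@(11, 3): e=[38,21,-5] → .
    (2,2)@(5, 5): e=[26,3,25] → X
    (3,2)@(7, 5): e=[22,15,17] → X
    (5,2)@(11, 5): e=[14,39,1] → X
    (6,2)@(13, 5): e=[10,51,-7] → .
    (1,3)@(3, 7): e=[6,9,39] → X
    (3,3)@(7, 7): e=[-2,33,23] → .
    (4,3)@(9, 7): e=[-6,45,15] → .
    (5,3)@(11, 7): e=[-10,57,7] → .
  covered (7 px):
    . . . . . . .
    . . . . X . .
    . . X X X X .
    . X X . . . .

Answer: [39,1,14]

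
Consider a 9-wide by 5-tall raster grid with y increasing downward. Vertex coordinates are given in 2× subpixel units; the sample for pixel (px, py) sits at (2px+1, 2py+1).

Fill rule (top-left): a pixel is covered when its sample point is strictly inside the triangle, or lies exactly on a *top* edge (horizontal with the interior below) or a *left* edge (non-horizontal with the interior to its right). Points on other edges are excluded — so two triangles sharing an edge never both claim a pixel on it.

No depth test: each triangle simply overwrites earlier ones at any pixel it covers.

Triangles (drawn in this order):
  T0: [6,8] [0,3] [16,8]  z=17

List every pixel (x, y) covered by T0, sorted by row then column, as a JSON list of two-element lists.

T0:
  2·area = 50
  edge (6, 8)→(0, 3): d=(-6,-5) top-left  bias=+0
  edge (0, 3)→(16, 8): d=(16,5) right/bottom  bias=-1
  edge (16, 8)→(6, 8): d=(-10,0) right/bottom  bias=-1
    (1,2)@(3, 5): e=[3,17,30] → █
    (2,2)@(5, 5): e=[13,7,30] → █
    (3,2)@(7, 5): e=[23,-3,30] → ·
    (1,3)@(3, 7): e=[-9,49,10] → ·
    (2,3)@(5, 7): e=[1,39,10] → █
    (3,3)@(7, 7): e=[11,29,10] → █
    (4,3)@(9, 7): e=[21,19,10] → █
    (5,3)@(11, 7): e=[31,9,10] → █
    (6,3)@(13, 7): e=[41,-1,10] → ·
    (2,4)@(5, 9): e=[-11,71,-10] → ·
    (3,4)@(7, 9): e=[-1,61,-10] → ·
    (4,4)@(9, 9): e=[9,51,-10] → ·
  covered (6 px):
    · · · · · · · · ·
    · · · · · · · · ·
    · █ █ · · · · · ·
    · · █ █ █ █ · · ·
    · · · · · · · · ·

Result: [[1,2],[2,2],[2,3],[3,3],[4,3],[5,3]]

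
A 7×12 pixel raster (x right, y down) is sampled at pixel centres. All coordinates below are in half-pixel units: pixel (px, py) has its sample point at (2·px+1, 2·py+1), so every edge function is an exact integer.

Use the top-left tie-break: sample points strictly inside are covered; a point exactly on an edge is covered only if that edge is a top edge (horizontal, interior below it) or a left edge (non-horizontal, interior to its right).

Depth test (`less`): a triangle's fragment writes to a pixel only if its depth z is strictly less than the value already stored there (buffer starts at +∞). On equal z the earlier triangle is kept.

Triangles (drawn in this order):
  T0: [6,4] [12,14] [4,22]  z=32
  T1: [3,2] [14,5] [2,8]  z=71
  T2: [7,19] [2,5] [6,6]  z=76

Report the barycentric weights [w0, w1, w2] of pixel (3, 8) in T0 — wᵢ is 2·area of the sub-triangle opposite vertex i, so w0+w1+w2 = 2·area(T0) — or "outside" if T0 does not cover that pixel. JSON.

T0:
  2·area = 128
  edge (6, 4)→(12, 14): d=(6,10) right/bottom  bias=-1
  edge (12, 14)→(4, 22): d=(-8,8) right/bottom  bias=-1
  edge (4, 22)→(6, 4): d=(2,-18) top-left  bias=+0
    (3,3)@(7, 7): e=[8,96,24] → █
    (4,3)@(9, 7): e=[-12,80,60] → ·
    (3,4)@(7, 9): e=[20,80,28] → █
    (4,4)@(9, 9): e=[0,64,64] → ·  [on edge]
    (3,5)@(7, 11): e=[32,64,32] → █
    (4,5)@(9, 11): e=[12,48,68] → █
    (5,5)@(11, 11): e=[-8,32,104] → ·
    (2,6)@(5, 13): e=[64,64,0] → █  [on edge]
    (5,6)@(11, 13): e=[4,16,108] → █
    (6,6)@(13, 13): e=[-16,0,144] → ·  [on edge]
    (2,7)@(5, 15): e=[76,48,4] → █
    (5,7)@(11, 15): e=[16,0,112] → ·  [on edge]
    (4,8)@(9, 17): e=[48,0,80] → ·  [on edge]
    (3,9)@(7, 19): e=[80,0,48] → ·  [on edge]
    (2,10)@(5, 21): e=[112,0,16] → ·  [on edge]
    (1,11)@(3, 23): e=[144,0,-16] → ·  [on edge]
  covered (14 px):
    · · · · · · ·
    · · · · · · ·
    · · · · · · ·
    · · · █ · · ·
    · · · █ · · ·
    · · · █ █ · ·
    · · █ █ █ █ ·
    · · █ █ █ · ·
    · · █ █ · · ·
    · · █ · · · ·
    · · · · · · ·
    · · · · · · ·
T1:
  2·area = 69
  edge (3, 2)→(14, 5): d=(11,3) right/bottom  bias=-1
  edge (14, 5)→(2, 8): d=(-12,3) right/bottom  bias=-1
  edge (2, 8)→(3, 2): d=(1,-6) top-left  bias=+0
    (1,1)@(3, 3): e=[11,57,1] → █
    (2,1)@(5, 3): e=[5,51,13] → █
    (3,1)@(7, 3): e=[-1,45,25] → ·
    (1,2)@(3, 5): e=[33,33,3] → █
    (3,2)@(7, 5): e=[21,21,27] → █
    (4,2)@(9, 5): e=[15,15,39] → █
    (5,2)@(11, 5): e=[9,9,51] → █
    (6,2)@(13, 5): e=[3,3,63] → █
    (1,3)@(3, 7): e=[55,9,5] → █
    (3,3)@(7, 7): e=[43,-3,29] → ·
    (4,3)@(9, 7): e=[37,-9,41] → ·
    (5,3)@(11, 7): e=[31,-15,53] → ·
  covered (10 px):
    · · · · · · ·
    · █ █ · · · ·
    · █ █ █ █ █ █
    · █ █ · · · ·
    · · · · · · ·
    · · · · · · ·
    · · · · · · ·
    · · · · · · ·
    · · · · · · ·
    · · · · · · ·
    · · · · · · ·
    · · · · · · ·
T2:
  2·area = 51
  edge (7, 19)→(2, 5): d=(-5,-14) top-left  bias=+0
  edge (2, 5)→(6, 6): d=(4,1) right/bottom  bias=-1
  edge (6, 6)→(7, 19): d=(1,13) right/bottom  bias=-1
    (1,3)@(3, 7): e=[4,7,40] → █
    (2,3)@(5, 7): e=[32,5,14] → █
    (3,3)@(7, 7): e=[60,3,-12] → ·
    (1,4)@(3, 9): e=[-6,15,42] → ·
    (2,4)@(5, 9): e=[22,13,16] → █
    (3,4)@(7, 9): e=[50,11,-10] → ·
    (2,5)@(5, 11): e=[12,21,18] → █
    (3,5)@(7, 11): e=[40,19,-8] → ·
    (2,6)@(5, 13): e=[2,29,20] → █
    (3,6)@(7, 13): e=[30,27,-6] → ·
    (2,7)@(5, 15): e=[-8,37,22] → ·
    (3,9)@(7, 19): e=[0,51,0] → ·  [on edge]
  covered (5 px):
    · · · · · · ·
    · · · · · · ·
    · · · · · · ·
    · █ █ · · · ·
    · · █ · · · ·
    · · █ · · · ·
    · · █ · · · ·
    · · · · · · ·
    · · · · · · ·
    · · · · · · ·
    · · · · · · ·
    · · · · · · ·

Answer: [16,44,68]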